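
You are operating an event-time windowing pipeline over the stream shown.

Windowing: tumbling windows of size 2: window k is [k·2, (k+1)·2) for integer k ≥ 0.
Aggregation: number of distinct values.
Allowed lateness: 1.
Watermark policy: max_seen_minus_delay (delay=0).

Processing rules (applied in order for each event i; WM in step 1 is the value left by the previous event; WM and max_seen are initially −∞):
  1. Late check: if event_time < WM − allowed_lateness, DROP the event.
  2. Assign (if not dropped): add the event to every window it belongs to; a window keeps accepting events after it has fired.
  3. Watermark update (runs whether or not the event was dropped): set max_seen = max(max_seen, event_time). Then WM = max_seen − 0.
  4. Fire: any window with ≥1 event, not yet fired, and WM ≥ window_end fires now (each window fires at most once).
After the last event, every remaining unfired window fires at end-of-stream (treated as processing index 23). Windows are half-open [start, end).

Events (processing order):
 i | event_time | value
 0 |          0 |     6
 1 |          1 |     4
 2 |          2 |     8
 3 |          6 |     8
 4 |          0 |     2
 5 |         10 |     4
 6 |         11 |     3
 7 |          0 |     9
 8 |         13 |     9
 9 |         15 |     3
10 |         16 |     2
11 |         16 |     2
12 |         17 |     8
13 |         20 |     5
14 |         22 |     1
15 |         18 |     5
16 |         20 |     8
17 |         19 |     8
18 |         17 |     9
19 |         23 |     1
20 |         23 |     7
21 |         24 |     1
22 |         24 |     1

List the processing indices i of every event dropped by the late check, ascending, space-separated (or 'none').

4 7 15 16 17 18

i=0 t=0 v=6: → [0,2); WM=0
i=1 t=1 v=4: → [0,2); WM=1
i=2 t=2 v=8: → [2,4); WM=2; [0,2) fires=2
i=3 t=6 v=8: → [6,8); WM=6; [2,4) fires=1
i=4 t=0 v=2: DROP (t<6-1); WM=6
i=5 t=10 v=4: → [10,12); WM=10; [6,8) fires=1
i=6 t=11 v=3: → [10,12); WM=11
i=7 t=0 v=9: DROP (t<11-1); WM=11
i=8 t=13 v=9: → [12,14); WM=13; [10,12) fires=2
i=9 t=15 v=3: → [14,16); WM=15; [12,14) fires=1
i=10 t=16 v=2: → [16,18); WM=16; [14,16) fires=1
i=11 t=16 v=2: → [16,18); WM=16
i=12 t=17 v=8: → [16,18); WM=17
i=13 t=20 v=5: → [20,22); WM=20; [16,18) fires=2
i=14 t=22 v=1: → [22,24); WM=22; [20,22) fires=1
i=15 t=18 v=5: DROP (t<22-1); WM=22
i=16 t=20 v=8: DROP (t<22-1); WM=22
i=17 t=19 v=8: DROP (t<22-1); WM=22
i=18 t=17 v=9: DROP (t<22-1); WM=22
i=19 t=23 v=1: → [22,24); WM=23
i=20 t=23 v=7: → [22,24); WM=23
i=21 t=24 v=1: → [24,26); WM=24; [22,24) fires=2
i=22 t=24 v=1: → [24,26); WM=24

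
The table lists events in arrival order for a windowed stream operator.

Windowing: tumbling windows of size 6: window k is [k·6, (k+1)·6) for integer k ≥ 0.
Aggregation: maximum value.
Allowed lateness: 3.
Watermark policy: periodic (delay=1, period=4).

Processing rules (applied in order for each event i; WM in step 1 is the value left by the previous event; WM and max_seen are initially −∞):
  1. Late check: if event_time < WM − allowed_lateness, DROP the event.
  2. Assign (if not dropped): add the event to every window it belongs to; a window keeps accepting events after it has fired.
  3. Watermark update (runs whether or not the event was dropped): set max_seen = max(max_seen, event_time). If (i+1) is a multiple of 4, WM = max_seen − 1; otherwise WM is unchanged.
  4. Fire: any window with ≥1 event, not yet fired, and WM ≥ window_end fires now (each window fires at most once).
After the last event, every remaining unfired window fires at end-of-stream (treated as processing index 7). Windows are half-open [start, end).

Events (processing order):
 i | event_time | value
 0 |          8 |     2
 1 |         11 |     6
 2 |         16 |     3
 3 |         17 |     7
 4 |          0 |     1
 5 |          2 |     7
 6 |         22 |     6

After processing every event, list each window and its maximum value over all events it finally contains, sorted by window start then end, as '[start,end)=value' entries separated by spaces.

i=0 t=8 v=2: → [6,12); WM=−∞
i=1 t=11 v=6: → [6,12); WM=−∞
i=2 t=16 v=3: → [12,18); WM=−∞
i=3 t=17 v=7: → [12,18); WM=16; [6,12) fires=6
i=4 t=0 v=1: DROP (t<16-3); WM=16
i=5 t=2 v=7: DROP (t<16-3); WM=16
i=6 t=22 v=6: → [18,24); WM=16

[6,12)=6 [12,18)=7 [18,24)=6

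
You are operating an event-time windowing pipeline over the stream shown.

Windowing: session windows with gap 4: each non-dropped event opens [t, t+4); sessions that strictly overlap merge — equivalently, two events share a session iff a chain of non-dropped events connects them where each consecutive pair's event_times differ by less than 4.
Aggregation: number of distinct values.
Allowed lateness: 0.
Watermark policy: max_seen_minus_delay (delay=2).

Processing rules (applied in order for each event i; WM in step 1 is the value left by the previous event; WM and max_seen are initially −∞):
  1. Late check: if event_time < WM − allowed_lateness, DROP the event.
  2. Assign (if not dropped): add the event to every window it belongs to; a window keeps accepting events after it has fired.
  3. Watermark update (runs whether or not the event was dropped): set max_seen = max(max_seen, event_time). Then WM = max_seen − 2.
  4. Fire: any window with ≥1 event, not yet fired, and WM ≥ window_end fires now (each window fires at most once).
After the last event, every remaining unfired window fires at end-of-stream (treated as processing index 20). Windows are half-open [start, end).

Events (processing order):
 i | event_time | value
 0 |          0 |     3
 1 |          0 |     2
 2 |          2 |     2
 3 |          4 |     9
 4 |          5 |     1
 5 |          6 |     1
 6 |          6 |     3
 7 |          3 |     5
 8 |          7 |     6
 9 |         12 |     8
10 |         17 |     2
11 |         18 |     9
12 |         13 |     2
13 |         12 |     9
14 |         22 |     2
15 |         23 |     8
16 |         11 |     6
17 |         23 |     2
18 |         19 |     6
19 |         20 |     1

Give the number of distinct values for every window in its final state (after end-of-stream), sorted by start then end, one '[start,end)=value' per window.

i=0 t=0 v=3: → [0,4); WM=-2
i=1 t=0 v=2: → [0,4); WM=-2
i=2 t=2 v=2: → [0,6); WM=0
i=3 t=4 v=9: → [0,8); WM=2
i=4 t=5 v=1: → [0,9); WM=3
i=5 t=6 v=1: → [0,10); WM=4
i=6 t=6 v=3: → [0,10); WM=4
i=7 t=3 v=5: DROP (t<4-0); WM=4
i=8 t=7 v=6: → [0,11); WM=5
i=9 t=12 v=8: → [12,16); WM=10
i=10 t=17 v=2: → [17,21); WM=15
i=11 t=18 v=9: → [17,22); WM=16
i=12 t=13 v=2: DROP (t<16-0); WM=16
i=13 t=12 v=9: DROP (t<16-0); WM=16
i=14 t=22 v=2: → [22,26); WM=20
i=15 t=23 v=8: → [22,27); WM=21
i=16 t=11 v=6: DROP (t<21-0); WM=21
i=17 t=23 v=2: → [22,27); WM=21
i=18 t=19 v=6: DROP (t<21-0); WM=21
i=19 t=20 v=1: DROP (t<21-0); WM=21

[0,11)=5 [12,16)=1 [17,22)=2 [22,27)=2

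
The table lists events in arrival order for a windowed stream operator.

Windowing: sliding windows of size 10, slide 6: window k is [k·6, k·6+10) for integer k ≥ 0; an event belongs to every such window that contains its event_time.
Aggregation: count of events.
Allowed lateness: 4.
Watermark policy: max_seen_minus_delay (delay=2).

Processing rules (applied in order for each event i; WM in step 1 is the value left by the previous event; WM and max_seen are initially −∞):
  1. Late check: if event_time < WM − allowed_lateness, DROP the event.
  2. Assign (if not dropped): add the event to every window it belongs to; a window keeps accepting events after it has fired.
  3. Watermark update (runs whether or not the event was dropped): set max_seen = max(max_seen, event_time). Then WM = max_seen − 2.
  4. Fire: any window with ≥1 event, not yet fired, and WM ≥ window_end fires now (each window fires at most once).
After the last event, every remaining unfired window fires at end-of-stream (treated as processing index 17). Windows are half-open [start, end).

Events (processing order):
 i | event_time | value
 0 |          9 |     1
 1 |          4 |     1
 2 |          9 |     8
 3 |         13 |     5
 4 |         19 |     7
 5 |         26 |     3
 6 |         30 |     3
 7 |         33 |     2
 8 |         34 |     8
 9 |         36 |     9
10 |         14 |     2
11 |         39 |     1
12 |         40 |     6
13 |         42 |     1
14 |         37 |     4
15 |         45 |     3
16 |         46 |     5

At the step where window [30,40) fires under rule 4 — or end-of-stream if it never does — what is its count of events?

5

i=0 t=9 v=1: → [6,16),[0,10); WM=7
i=1 t=4 v=1: → [0,10); WM=7
i=2 t=9 v=8: → [6,16),[0,10); WM=7
i=3 t=13 v=5: → [12,22),[6,16); WM=11; [0,10) fires=3
i=4 t=19 v=7: → [18,28),[12,22); WM=17; [6,16) fires=3
i=5 t=26 v=3: → [24,34),[18,28); WM=24; [12,22) fires=2
i=6 t=30 v=3: → [30,40),[24,34); WM=28; [18,28) fires=2
i=7 t=33 v=2: → [30,40),[24,34); WM=31
i=8 t=34 v=8: → [30,40); WM=32
i=9 t=36 v=9: → [36,46),[30,40); WM=34; [24,34) fires=3
i=10 t=14 v=2: DROP (t<34-4); WM=34
i=11 t=39 v=1: → [36,46),[30,40); WM=37
i=12 t=40 v=6: → [36,46); WM=38
i=13 t=42 v=1: → [42,52),[36,46); WM=40; [30,40) fires=5
i=14 t=37 v=4: → [36,46),[30,40); WM=40
i=15 t=45 v=3: → [42,52),[36,46); WM=43
i=16 t=46 v=5: → [42,52); WM=44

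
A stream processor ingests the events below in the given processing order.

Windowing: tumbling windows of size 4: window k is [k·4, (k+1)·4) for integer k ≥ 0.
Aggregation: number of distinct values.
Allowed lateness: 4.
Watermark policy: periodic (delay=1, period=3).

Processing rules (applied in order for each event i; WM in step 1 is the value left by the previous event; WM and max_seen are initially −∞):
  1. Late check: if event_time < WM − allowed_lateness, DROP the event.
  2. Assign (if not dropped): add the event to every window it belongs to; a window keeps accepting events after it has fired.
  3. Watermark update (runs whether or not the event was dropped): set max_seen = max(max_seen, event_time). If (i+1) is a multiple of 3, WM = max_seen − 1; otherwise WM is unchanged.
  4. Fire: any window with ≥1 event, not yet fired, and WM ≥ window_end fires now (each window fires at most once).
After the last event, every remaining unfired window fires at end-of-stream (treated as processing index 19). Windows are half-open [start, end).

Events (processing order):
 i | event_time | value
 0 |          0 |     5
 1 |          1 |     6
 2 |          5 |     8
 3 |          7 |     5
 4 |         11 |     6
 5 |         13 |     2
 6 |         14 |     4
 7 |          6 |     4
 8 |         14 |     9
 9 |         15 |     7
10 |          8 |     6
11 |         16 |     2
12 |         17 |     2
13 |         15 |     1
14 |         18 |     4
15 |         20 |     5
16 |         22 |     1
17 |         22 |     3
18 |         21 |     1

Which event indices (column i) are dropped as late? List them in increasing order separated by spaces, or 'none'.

i=0 t=0 v=5: → [0,4); WM=−∞
i=1 t=1 v=6: → [0,4); WM=−∞
i=2 t=5 v=8: → [4,8); WM=4; [0,4) fires=2
i=3 t=7 v=5: → [4,8); WM=4
i=4 t=11 v=6: → [8,12); WM=4
i=5 t=13 v=2: → [12,16); WM=12; [4,8) fires=2 [8,12) fires=1
i=6 t=14 v=4: → [12,16); WM=12
i=7 t=6 v=4: DROP (t<12-4); WM=12
i=8 t=14 v=9: → [12,16); WM=13
i=9 t=15 v=7: → [12,16); WM=13
i=10 t=8 v=6: DROP (t<13-4); WM=13
i=11 t=16 v=2: → [16,20); WM=15
i=12 t=17 v=2: → [16,20); WM=15
i=13 t=15 v=1: → [12,16); WM=15
i=14 t=18 v=4: → [16,20); WM=17; [12,16) fires=5
i=15 t=20 v=5: → [20,24); WM=17
i=16 t=22 v=1: → [20,24); WM=17
i=17 t=22 v=3: → [20,24); WM=21; [16,20) fires=2
i=18 t=21 v=1: → [20,24); WM=21

7 10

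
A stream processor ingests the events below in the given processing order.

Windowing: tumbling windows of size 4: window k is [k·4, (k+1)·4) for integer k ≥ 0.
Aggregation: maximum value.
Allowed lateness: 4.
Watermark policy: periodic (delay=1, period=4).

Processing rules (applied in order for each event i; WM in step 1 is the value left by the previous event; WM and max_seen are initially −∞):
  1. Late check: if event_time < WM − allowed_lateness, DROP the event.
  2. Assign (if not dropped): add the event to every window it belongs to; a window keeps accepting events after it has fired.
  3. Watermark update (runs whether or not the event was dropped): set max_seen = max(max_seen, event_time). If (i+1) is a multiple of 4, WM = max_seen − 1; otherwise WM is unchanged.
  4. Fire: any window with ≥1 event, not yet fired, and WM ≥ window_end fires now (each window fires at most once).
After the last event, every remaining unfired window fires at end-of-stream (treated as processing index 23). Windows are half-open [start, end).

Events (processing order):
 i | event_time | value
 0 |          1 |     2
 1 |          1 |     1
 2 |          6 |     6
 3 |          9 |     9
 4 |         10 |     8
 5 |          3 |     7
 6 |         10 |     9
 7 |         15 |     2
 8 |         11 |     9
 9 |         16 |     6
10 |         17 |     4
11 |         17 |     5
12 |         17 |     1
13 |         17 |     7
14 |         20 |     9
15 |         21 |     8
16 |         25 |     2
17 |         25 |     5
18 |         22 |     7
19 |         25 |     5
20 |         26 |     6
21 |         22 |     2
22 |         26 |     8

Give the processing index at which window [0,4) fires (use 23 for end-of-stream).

i=0 t=1 v=2: → [0,4); WM=−∞
i=1 t=1 v=1: → [0,4); WM=−∞
i=2 t=6 v=6: → [4,8); WM=−∞
i=3 t=9 v=9: → [8,12); WM=8; [0,4) fires=2 [4,8) fires=6
i=4 t=10 v=8: → [8,12); WM=8
i=5 t=3 v=7: DROP (t<8-4); WM=8
i=6 t=10 v=9: → [8,12); WM=8
i=7 t=15 v=2: → [12,16); WM=14; [8,12) fires=9
i=8 t=11 v=9: → [8,12); WM=14
i=9 t=16 v=6: → [16,20); WM=14
i=10 t=17 v=4: → [16,20); WM=14
i=11 t=17 v=5: → [16,20); WM=16; [12,16) fires=2
i=12 t=17 v=1: → [16,20); WM=16
i=13 t=17 v=7: → [16,20); WM=16
i=14 t=20 v=9: → [20,24); WM=16
i=15 t=21 v=8: → [20,24); WM=20; [16,20) fires=7
i=16 t=25 v=2: → [24,28); WM=20
i=17 t=25 v=5: → [24,28); WM=20
i=18 t=22 v=7: → [20,24); WM=20
i=19 t=25 v=5: → [24,28); WM=24; [20,24) fires=9
i=20 t=26 v=6: → [24,28); WM=24
i=21 t=22 v=2: → [20,24); WM=24
i=22 t=26 v=8: → [24,28); WM=24

3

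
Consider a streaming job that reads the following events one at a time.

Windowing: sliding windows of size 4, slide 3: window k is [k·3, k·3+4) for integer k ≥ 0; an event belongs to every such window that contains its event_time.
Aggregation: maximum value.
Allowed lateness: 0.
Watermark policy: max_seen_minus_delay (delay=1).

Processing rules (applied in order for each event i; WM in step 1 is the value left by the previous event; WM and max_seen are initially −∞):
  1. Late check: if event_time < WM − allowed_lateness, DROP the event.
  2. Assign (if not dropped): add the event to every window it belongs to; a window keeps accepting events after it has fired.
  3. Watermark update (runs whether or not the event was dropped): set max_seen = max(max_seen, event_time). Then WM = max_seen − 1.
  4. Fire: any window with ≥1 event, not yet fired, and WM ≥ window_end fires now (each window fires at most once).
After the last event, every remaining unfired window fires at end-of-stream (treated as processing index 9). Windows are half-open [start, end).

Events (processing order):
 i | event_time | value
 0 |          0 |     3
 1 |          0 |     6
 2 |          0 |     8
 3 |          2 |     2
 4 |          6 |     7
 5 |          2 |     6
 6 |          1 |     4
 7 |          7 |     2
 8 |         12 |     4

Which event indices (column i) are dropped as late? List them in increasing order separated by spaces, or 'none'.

i=0 t=0 v=3: → [0,4); WM=-1
i=1 t=0 v=6: → [0,4); WM=-1
i=2 t=0 v=8: → [0,4); WM=-1
i=3 t=2 v=2: → [0,4); WM=1
i=4 t=6 v=7: → [6,10),[3,7); WM=5; [0,4) fires=8
i=5 t=2 v=6: DROP (t<5-0); WM=5
i=6 t=1 v=4: DROP (t<5-0); WM=5
i=7 t=7 v=2: → [6,10); WM=6
i=8 t=12 v=4: → [12,16),[9,13); WM=11; [3,7) fires=7 [6,10) fires=7

5 6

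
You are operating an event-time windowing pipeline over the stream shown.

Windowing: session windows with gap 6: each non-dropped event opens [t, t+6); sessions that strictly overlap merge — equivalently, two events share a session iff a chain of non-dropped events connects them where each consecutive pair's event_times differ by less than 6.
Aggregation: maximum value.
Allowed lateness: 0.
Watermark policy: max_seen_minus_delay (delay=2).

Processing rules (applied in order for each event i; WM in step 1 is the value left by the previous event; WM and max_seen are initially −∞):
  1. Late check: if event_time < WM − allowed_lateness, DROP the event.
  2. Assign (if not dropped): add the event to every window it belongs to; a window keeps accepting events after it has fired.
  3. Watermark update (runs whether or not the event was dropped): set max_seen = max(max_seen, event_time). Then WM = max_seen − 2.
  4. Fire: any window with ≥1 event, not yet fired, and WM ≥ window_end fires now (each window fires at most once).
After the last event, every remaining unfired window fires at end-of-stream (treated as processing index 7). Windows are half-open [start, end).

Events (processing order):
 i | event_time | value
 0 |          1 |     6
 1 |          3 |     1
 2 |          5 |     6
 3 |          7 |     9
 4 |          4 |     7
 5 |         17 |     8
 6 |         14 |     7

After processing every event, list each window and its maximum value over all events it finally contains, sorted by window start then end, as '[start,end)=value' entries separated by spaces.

[1,13)=9 [17,23)=8

i=0 t=1 v=6: → [1,7); WM=-1
i=1 t=3 v=1: → [1,9); WM=1
i=2 t=5 v=6: → [1,11); WM=3
i=3 t=7 v=9: → [1,13); WM=5
i=4 t=4 v=7: DROP (t<5-0); WM=5
i=5 t=17 v=8: → [17,23); WM=15
i=6 t=14 v=7: DROP (t<15-0); WM=15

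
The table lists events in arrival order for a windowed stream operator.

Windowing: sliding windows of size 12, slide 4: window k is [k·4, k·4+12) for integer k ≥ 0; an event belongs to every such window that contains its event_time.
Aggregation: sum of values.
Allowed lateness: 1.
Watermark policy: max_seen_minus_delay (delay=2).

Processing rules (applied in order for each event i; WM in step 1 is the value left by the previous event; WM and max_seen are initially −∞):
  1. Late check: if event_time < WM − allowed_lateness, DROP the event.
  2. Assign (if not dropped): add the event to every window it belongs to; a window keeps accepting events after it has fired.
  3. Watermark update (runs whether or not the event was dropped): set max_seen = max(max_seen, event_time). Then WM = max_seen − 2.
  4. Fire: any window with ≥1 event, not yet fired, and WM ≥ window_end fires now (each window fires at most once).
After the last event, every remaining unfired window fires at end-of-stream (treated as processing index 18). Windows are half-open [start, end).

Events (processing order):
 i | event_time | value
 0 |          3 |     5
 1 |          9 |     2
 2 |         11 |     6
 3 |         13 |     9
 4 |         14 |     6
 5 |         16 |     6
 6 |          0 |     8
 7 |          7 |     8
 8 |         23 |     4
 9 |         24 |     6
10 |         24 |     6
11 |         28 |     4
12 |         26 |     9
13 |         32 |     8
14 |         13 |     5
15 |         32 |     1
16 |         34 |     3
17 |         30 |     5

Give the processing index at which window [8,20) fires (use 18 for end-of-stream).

i=0 t=3 v=5: → [0,12); WM=1
i=1 t=9 v=2: → [8,20),[4,16),[0,12); WM=7
i=2 t=11 v=6: → [8,20),[4,16),[0,12); WM=9
i=3 t=13 v=9: → [12,24),[8,20),[4,16); WM=11
i=4 t=14 v=6: → [12,24),[8,20),[4,16); WM=12; [0,12) fires=13
i=5 t=16 v=6: → [16,28),[12,24),[8,20); WM=14
i=6 t=0 v=8: DROP (t<14-1); WM=14
i=7 t=7 v=8: DROP (t<14-1); WM=14
i=8 t=23 v=4: → [20,32),[16,28),[12,24); WM=21; [4,16) fires=23 [8,20) fires=29
i=9 t=24 v=6: → [24,36),[20,32),[16,28); WM=22
i=10 t=24 v=6: → [24,36),[20,32),[16,28); WM=22
i=11 t=28 v=4: → [28,40),[24,36),[20,32); WM=26; [12,24) fires=25
i=12 t=26 v=9: → [24,36),[20,32),[16,28); WM=26
i=13 t=32 v=8: → [32,44),[28,40),[24,36); WM=30; [16,28) fires=31
i=14 t=13 v=5: DROP (t<30-1); WM=30
i=15 t=32 v=1: → [32,44),[28,40),[24,36); WM=30
i=16 t=34 v=3: → [32,44),[28,40),[24,36); WM=32; [20,32) fires=29
i=17 t=30 v=5: DROP (t<32-1); WM=32

8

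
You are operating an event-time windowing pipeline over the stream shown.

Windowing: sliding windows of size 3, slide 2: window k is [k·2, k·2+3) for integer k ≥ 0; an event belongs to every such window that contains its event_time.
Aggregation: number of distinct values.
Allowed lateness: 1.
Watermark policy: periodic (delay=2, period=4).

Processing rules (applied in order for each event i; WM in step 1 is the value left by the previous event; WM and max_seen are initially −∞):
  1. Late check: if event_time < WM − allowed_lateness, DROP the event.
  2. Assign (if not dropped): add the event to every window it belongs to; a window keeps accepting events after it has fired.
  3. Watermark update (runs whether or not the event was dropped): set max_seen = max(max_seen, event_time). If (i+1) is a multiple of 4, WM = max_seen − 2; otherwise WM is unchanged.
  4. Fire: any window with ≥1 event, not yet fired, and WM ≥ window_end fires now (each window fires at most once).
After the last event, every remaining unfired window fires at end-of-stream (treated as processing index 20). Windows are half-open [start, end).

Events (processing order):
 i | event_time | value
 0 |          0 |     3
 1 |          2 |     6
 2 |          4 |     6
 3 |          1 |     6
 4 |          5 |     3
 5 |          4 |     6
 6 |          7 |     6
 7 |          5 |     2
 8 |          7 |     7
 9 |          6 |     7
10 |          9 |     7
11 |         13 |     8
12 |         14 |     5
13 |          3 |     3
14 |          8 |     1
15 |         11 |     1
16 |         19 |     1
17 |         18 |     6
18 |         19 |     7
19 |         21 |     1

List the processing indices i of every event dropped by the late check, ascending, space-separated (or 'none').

13 14

i=0 t=0 v=3: → [0,3); WM=−∞
i=1 t=2 v=6: → [2,5),[0,3); WM=−∞
i=2 t=4 v=6: → [4,7),[2,5); WM=−∞
i=3 t=1 v=6: → [0,3); WM=2
i=4 t=5 v=3: → [4,7); WM=2
i=5 t=4 v=6: → [4,7),[2,5); WM=2
i=6 t=7 v=6: → [6,9); WM=2
i=7 t=5 v=2: → [4,7); WM=5; [0,3) fires=2 [2,5) fires=1
i=8 t=7 v=7: → [6,9); WM=5
i=9 t=6 v=7: → [6,9),[4,7); WM=5
i=10 t=9 v=7: → [8,11); WM=5
i=11 t=13 v=8: → [12,15); WM=11; [4,7) fires=4 [6,9) fires=2 [8,11) fires=1
i=12 t=14 v=5: → [14,17),[12,15); WM=11
i=13 t=3 v=3: DROP (t<11-1); WM=11
i=14 t=8 v=1: DROP (t<11-1); WM=11
i=15 t=11 v=1: → [10,13); WM=12
i=16 t=19 v=1: → [18,21); WM=12
i=17 t=18 v=6: → [18,21),[16,19); WM=12
i=18 t=19 v=7: → [18,21); WM=12
i=19 t=21 v=1: → [20,23); WM=19; [10,13) fires=1 [12,15) fires=2 [14,17) fires=1 [16,19) fires=1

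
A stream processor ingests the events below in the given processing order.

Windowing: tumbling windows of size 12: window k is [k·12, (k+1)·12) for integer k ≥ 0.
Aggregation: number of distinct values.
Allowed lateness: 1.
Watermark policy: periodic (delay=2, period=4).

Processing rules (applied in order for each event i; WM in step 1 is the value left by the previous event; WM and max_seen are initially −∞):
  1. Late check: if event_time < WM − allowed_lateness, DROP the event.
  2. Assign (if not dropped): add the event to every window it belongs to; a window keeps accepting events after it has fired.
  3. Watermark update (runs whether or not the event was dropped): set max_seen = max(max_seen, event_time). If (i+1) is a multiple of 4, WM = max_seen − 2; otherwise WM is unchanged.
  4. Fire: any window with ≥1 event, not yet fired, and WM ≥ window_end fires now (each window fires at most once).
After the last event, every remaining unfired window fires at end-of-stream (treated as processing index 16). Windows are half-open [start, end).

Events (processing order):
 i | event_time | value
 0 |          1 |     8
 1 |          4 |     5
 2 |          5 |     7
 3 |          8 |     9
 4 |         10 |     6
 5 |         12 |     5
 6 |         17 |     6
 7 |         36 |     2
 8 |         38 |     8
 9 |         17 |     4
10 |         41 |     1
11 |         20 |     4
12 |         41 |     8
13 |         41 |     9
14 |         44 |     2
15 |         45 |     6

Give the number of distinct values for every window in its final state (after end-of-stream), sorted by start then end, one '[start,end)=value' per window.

[0,12)=5 [12,24)=2 [36,48)=5

i=0 t=1 v=8: → [0,12); WM=−∞
i=1 t=4 v=5: → [0,12); WM=−∞
i=2 t=5 v=7: → [0,12); WM=−∞
i=3 t=8 v=9: → [0,12); WM=6
i=4 t=10 v=6: → [0,12); WM=6
i=5 t=12 v=5: → [12,24); WM=6
i=6 t=17 v=6: → [12,24); WM=6
i=7 t=36 v=2: → [36,48); WM=34; [0,12) fires=5 [12,24) fires=2
i=8 t=38 v=8: → [36,48); WM=34
i=9 t=17 v=4: DROP (t<34-1); WM=34
i=10 t=41 v=1: → [36,48); WM=34
i=11 t=20 v=4: DROP (t<34-1); WM=39
i=12 t=41 v=8: → [36,48); WM=39
i=13 t=41 v=9: → [36,48); WM=39
i=14 t=44 v=2: → [36,48); WM=39
i=15 t=45 v=6: → [36,48); WM=43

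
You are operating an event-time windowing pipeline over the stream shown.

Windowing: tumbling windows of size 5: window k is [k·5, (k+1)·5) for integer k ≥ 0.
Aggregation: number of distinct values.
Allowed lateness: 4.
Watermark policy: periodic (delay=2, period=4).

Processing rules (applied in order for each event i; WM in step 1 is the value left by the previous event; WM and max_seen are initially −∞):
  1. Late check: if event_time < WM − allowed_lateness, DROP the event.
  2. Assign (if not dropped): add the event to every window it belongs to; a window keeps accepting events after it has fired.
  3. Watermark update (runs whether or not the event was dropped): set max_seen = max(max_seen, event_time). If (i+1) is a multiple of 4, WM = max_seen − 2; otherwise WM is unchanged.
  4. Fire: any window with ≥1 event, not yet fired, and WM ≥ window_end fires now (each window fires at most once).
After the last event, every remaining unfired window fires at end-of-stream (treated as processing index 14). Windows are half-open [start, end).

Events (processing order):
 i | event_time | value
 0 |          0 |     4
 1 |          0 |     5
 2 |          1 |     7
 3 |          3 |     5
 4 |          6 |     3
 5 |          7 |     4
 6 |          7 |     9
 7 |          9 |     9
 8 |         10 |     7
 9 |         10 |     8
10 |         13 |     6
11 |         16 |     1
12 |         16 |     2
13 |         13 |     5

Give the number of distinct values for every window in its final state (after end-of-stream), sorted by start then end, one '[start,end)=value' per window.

[0,5)=3 [5,10)=3 [10,15)=4 [15,20)=2

i=0 t=0 v=4: → [0,5); WM=−∞
i=1 t=0 v=5: → [0,5); WM=−∞
i=2 t=1 v=7: → [0,5); WM=−∞
i=3 t=3 v=5: → [0,5); WM=1
i=4 t=6 v=3: → [5,10); WM=1
i=5 t=7 v=4: → [5,10); WM=1
i=6 t=7 v=9: → [5,10); WM=1
i=7 t=9 v=9: → [5,10); WM=7; [0,5) fires=3
i=8 t=10 v=7: → [10,15); WM=7
i=9 t=10 v=8: → [10,15); WM=7
i=10 t=13 v=6: → [10,15); WM=7
i=11 t=16 v=1: → [15,20); WM=14; [5,10) fires=3
i=12 t=16 v=2: → [15,20); WM=14
i=13 t=13 v=5: → [10,15); WM=14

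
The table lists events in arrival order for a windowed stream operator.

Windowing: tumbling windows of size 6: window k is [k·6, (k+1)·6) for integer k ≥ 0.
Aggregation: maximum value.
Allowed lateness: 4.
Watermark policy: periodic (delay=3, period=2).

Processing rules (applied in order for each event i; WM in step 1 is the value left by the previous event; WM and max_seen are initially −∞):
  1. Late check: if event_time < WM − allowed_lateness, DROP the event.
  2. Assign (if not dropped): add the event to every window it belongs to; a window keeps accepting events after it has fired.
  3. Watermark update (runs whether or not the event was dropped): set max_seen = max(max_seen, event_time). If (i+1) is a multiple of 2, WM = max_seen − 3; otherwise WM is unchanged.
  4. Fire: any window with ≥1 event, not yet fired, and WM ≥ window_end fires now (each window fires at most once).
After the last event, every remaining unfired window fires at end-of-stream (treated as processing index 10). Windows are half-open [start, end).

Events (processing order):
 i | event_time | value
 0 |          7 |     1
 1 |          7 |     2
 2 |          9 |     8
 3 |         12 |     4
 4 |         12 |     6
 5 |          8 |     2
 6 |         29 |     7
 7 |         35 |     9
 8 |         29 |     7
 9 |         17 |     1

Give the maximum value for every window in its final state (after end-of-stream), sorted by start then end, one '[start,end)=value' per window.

i=0 t=7 v=1: → [6,12); WM=−∞
i=1 t=7 v=2: → [6,12); WM=4
i=2 t=9 v=8: → [6,12); WM=4
i=3 t=12 v=4: → [12,18); WM=9
i=4 t=12 v=6: → [12,18); WM=9
i=5 t=8 v=2: → [6,12); WM=9
i=6 t=29 v=7: → [24,30); WM=9
i=7 t=35 v=9: → [30,36); WM=32; [6,12) fires=8 [12,18) fires=6 [24,30) fires=7
i=8 t=29 v=7: → [24,30); WM=32
i=9 t=17 v=1: DROP (t<32-4); WM=32

[6,12)=8 [12,18)=6 [24,30)=7 [30,36)=9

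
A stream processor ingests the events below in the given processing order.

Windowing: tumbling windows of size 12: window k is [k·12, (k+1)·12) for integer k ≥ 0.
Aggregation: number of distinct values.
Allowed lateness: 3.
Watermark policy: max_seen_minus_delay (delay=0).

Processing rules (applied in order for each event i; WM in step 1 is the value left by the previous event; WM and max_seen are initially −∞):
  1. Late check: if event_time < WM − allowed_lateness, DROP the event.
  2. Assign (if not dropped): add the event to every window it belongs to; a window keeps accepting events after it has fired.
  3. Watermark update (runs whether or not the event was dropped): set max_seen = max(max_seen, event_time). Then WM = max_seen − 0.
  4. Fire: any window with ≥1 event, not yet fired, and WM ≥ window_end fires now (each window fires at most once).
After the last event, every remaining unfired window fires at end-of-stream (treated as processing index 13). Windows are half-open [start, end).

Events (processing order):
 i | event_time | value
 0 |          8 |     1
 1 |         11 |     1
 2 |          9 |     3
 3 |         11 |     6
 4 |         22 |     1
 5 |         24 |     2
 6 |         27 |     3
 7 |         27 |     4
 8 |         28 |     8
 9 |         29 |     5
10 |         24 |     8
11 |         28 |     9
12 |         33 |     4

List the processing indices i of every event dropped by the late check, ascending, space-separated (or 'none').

i=0 t=8 v=1: → [0,12); WM=8
i=1 t=11 v=1: → [0,12); WM=11
i=2 t=9 v=3: → [0,12); WM=11
i=3 t=11 v=6: → [0,12); WM=11
i=4 t=22 v=1: → [12,24); WM=22; [0,12) fires=3
i=5 t=24 v=2: → [24,36); WM=24; [12,24) fires=1
i=6 t=27 v=3: → [24,36); WM=27
i=7 t=27 v=4: → [24,36); WM=27
i=8 t=28 v=8: → [24,36); WM=28
i=9 t=29 v=5: → [24,36); WM=29
i=10 t=24 v=8: DROP (t<29-3); WM=29
i=11 t=28 v=9: → [24,36); WM=29
i=12 t=33 v=4: → [24,36); WM=33

10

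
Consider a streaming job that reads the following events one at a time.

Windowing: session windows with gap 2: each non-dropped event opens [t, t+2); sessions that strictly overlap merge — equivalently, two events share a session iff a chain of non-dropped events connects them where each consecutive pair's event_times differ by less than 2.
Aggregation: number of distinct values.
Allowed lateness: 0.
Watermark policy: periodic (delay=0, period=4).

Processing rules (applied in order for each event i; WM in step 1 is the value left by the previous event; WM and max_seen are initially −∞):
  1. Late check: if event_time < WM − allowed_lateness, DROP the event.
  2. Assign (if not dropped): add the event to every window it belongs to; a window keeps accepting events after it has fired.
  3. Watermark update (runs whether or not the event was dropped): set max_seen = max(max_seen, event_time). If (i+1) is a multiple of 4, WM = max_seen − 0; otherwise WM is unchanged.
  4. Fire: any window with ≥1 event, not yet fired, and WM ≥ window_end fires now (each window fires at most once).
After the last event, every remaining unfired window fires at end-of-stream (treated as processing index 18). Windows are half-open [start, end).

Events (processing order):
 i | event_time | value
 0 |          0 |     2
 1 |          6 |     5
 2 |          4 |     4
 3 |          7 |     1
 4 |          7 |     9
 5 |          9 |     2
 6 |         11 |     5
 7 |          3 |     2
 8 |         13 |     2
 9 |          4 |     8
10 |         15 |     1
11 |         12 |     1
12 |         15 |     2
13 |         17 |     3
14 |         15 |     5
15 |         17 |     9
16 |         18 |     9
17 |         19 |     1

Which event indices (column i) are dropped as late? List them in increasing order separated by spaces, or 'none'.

7 9

i=0 t=0 v=2: → [0,2); WM=−∞
i=1 t=6 v=5: → [6,8); WM=−∞
i=2 t=4 v=4: → [4,6); WM=−∞
i=3 t=7 v=1: → [6,9); WM=7
i=4 t=7 v=9: → [6,9); WM=7
i=5 t=9 v=2: → [9,11); WM=7
i=6 t=11 v=5: → [11,13); WM=7
i=7 t=3 v=2: DROP (t<7-0); WM=11
i=8 t=13 v=2: → [13,15); WM=11
i=9 t=4 v=8: DROP (t<11-0); WM=11
i=10 t=15 v=1: → [15,17); WM=11
i=11 t=12 v=1: → [11,15); WM=15
i=12 t=15 v=2: → [15,17); WM=15
i=13 t=17 v=3: → [17,19); WM=15
i=14 t=15 v=5: → [15,17); WM=15
i=15 t=17 v=9: → [17,19); WM=17
i=16 t=18 v=9: → [17,20); WM=17
i=17 t=19 v=1: → [17,21); WM=17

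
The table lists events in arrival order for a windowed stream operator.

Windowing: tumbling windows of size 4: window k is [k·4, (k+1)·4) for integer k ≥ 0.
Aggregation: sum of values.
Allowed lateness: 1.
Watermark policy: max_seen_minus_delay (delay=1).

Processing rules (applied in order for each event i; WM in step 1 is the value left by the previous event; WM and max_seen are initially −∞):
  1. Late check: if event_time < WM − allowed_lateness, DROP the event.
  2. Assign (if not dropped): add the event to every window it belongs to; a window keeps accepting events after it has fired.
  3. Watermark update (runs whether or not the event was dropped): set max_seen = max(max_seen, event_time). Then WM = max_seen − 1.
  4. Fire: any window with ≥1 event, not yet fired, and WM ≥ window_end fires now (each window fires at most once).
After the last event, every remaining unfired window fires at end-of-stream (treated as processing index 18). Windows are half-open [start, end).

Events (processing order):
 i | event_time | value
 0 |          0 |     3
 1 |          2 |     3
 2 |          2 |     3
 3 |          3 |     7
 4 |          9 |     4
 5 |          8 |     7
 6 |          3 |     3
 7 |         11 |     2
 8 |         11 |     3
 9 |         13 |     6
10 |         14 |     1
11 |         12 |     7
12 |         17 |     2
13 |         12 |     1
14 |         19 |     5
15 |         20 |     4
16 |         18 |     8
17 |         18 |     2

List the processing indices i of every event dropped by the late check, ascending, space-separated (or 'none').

6 13

i=0 t=0 v=3: → [0,4); WM=-1
i=1 t=2 v=3: → [0,4); WM=1
i=2 t=2 v=3: → [0,4); WM=1
i=3 t=3 v=7: → [0,4); WM=2
i=4 t=9 v=4: → [8,12); WM=8; [0,4) fires=16
i=5 t=8 v=7: → [8,12); WM=8
i=6 t=3 v=3: DROP (t<8-1); WM=8
i=7 t=11 v=2: → [8,12); WM=10
i=8 t=11 v=3: → [8,12); WM=10
i=9 t=13 v=6: → [12,16); WM=12; [8,12) fires=16
i=10 t=14 v=1: → [12,16); WM=13
i=11 t=12 v=7: → [12,16); WM=13
i=12 t=17 v=2: → [16,20); WM=16; [12,16) fires=14
i=13 t=12 v=1: DROP (t<16-1); WM=16
i=14 t=19 v=5: → [16,20); WM=18
i=15 t=20 v=4: → [20,24); WM=19
i=16 t=18 v=8: → [16,20); WM=19
i=17 t=18 v=2: → [16,20); WM=19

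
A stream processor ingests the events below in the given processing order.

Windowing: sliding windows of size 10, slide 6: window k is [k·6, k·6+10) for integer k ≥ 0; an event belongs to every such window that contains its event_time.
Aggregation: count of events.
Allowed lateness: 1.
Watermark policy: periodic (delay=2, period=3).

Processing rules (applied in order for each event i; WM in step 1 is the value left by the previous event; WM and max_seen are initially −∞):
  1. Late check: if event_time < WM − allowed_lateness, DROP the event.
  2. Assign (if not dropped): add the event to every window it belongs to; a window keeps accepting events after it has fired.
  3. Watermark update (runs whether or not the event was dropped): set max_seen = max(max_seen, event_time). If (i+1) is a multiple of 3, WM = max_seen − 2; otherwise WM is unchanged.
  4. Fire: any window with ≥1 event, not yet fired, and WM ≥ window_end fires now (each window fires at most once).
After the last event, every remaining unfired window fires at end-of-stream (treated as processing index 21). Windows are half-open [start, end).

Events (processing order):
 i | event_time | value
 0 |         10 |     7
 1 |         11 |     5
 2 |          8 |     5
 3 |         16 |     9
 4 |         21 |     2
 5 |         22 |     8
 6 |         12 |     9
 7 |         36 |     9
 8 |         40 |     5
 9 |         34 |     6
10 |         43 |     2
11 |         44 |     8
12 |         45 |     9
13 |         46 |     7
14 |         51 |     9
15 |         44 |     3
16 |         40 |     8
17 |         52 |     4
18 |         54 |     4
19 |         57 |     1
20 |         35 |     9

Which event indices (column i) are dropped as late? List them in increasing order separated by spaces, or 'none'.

i=0 t=10 v=7: → [6,16); WM=−∞
i=1 t=11 v=5: → [6,16); WM=−∞
i=2 t=8 v=5: → [6,16),[0,10); WM=9
i=3 t=16 v=9: → [12,22); WM=9
i=4 t=21 v=2: → [18,28),[12,22); WM=9
i=5 t=22 v=8: → [18,28); WM=20; [0,10) fires=1 [6,16) fires=3
i=6 t=12 v=9: DROP (t<20-1); WM=20
i=7 t=36 v=9: → [36,46),[30,40); WM=20
i=8 t=40 v=5: → [36,46); WM=38; [12,22) fires=2 [18,28) fires=2
i=9 t=34 v=6: DROP (t<38-1); WM=38
i=10 t=43 v=2: → [42,52),[36,46); WM=38
i=11 t=44 v=8: → [42,52),[36,46); WM=42; [30,40) fires=1
i=12 t=45 v=9: → [42,52),[36,46); WM=42
i=13 t=46 v=7: → [42,52); WM=42
i=14 t=51 v=9: → [48,58),[42,52); WM=49; [36,46) fires=5
i=15 t=44 v=3: DROP (t<49-1); WM=49
i=16 t=40 v=8: DROP (t<49-1); WM=49
i=17 t=52 v=4: → [48,58); WM=50
i=18 t=54 v=4: → [54,64),[48,58); WM=50
i=19 t=57 v=1: → [54,64),[48,58); WM=50
i=20 t=35 v=9: DROP (t<50-1); WM=55; [42,52) fires=5

6 9 15 16 20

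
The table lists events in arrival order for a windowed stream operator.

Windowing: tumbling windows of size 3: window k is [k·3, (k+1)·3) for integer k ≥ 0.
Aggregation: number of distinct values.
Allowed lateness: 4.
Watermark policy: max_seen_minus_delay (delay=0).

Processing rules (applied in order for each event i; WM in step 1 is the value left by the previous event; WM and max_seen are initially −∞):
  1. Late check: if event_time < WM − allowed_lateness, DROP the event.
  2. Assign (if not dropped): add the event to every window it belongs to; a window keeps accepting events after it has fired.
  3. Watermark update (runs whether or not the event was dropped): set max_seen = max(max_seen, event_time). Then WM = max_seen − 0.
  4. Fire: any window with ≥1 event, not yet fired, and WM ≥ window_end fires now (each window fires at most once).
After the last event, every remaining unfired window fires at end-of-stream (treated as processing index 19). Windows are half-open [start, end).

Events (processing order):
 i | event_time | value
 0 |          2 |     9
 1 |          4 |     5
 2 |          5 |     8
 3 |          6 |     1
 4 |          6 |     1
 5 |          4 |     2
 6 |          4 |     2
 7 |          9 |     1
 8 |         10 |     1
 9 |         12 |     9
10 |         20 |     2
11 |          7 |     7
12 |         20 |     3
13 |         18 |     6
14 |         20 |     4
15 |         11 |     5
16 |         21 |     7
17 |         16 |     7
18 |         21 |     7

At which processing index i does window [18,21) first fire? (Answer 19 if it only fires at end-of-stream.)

i=0 t=2 v=9: → [0,3); WM=2
i=1 t=4 v=5: → [3,6); WM=4; [0,3) fires=1
i=2 t=5 v=8: → [3,6); WM=5
i=3 t=6 v=1: → [6,9); WM=6; [3,6) fires=2
i=4 t=6 v=1: → [6,9); WM=6
i=5 t=4 v=2: → [3,6); WM=6
i=6 t=4 v=2: → [3,6); WM=6
i=7 t=9 v=1: → [9,12); WM=9; [6,9) fires=1
i=8 t=10 v=1: → [9,12); WM=10
i=9 t=12 v=9: → [12,15); WM=12; [9,12) fires=1
i=10 t=20 v=2: → [18,21); WM=20; [12,15) fires=1
i=11 t=7 v=7: DROP (t<20-4); WM=20
i=12 t=20 v=3: → [18,21); WM=20
i=13 t=18 v=6: → [18,21); WM=20
i=14 t=20 v=4: → [18,21); WM=20
i=15 t=11 v=5: DROP (t<20-4); WM=20
i=16 t=21 v=7: → [21,24); WM=21; [18,21) fires=4
i=17 t=16 v=7: DROP (t<21-4); WM=21
i=18 t=21 v=7: → [21,24); WM=21

16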